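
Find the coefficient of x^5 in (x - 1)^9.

126

The general term is C(9,j)·(x)^j·(-1)^(9-j); the x^5 term has j = 5.
C(9,5) = 126.
Coefficient = C(9,5) = 126.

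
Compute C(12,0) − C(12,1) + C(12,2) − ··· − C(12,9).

The partial alternating sum Σ_{k=0}^{9} (−1)^k C(12,k) = (−1)^9 C(11,9) = -55.

-55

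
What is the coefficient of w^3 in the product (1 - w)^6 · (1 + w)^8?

-12

Coefficient of w^3 = Σ_{j} C(6,j)·(-1)^j·C(8,3-j)·1^(3-j) for j from 0 to 3.
= 56 + (-168) + 120 + (-20) = -12.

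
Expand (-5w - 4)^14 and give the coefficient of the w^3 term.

The general term is C(14,j)·(-5w)^j·(-4)^(14-j); the w^3 term has j = 3.
C(14,3) = 364.
Coefficient = C(14,3) · (-5)^3 · (-4)^11 = 364 · (-125) · (-4194304) = 190840832000.

190840832000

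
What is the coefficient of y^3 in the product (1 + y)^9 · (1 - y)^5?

-16

Coefficient of y^3 = Σ_{j} C(9,j)·1^j·C(5,3-j)·(-1)^(3-j) for j from 0 to 3.
= (-10) + 90 + (-180) + 84 = -16.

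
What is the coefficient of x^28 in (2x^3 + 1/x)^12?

General term: C(12,j)·(2x^3)^j·(1/x)^(12-j), with x-exponent 3j − 1(12−j) = 4j − 12.
Set 4j − 12 = 28: j = 10.
C(12,10) = 66; 2^10 = 1024; 1^2 = 1.
Coefficient = 66 · 1024 · 1 = 67584.

67584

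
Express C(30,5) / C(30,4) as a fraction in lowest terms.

C(n,k+1)/C(n,k) = (n−k)/(k+1) = (30−4)/(4+1) = 26/5.

26/5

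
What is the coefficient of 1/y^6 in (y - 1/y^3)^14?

General term: C(14,j)·(y)^j·(-1/y^3)^(14-j), with y-exponent 1j − 3(14−j) = 4j − 42.
Set 4j − 42 = -6: j = 9.
C(14,9) = 2002; 1^9 = 1; (-1)^5 = -1.
Coefficient = 2002 · 1 · (-1) = -2002.

-2002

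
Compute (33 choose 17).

1166803110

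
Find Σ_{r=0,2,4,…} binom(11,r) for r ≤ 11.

1024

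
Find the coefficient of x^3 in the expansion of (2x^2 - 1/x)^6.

-160

General term: C(6,j)·(2x^2)^j·(-1/x)^(6-j), with x-exponent 2j − 1(6−j) = 3j − 6.
Set 3j − 6 = 3: j = 3.
C(6,3) = 20; 2^3 = 8; (-1)^3 = -1.
Coefficient = 20 · 8 · (-1) = -160.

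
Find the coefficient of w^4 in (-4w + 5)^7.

1120000

The general term is C(7,j)·(-4w)^j·(5)^(7-j); the w^4 term has j = 4.
C(7,4) = 35.
Coefficient = C(7,4) · (-4)^4 · 5^3 = 35 · 256 · 125 = 1120000.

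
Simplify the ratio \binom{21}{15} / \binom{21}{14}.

7/15

C(n,k+1)/C(n,k) = (n−k)/(k+1) = (21−14)/(14+1) = 7/15.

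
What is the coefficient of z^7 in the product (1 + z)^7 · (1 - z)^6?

-20

Coefficient of z^7 = Σ_{j} C(7,j)·1^j·C(6,7-j)·(-1)^(7-j) for j from 1 to 7.
= 7 + (-126) + 525 + (-700) + 315 + (-42) + 1 = -20.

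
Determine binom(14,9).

2002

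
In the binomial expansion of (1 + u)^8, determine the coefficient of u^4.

The general term is C(8,j)·(1)^j·(u)^(8-j); the u^4 term has j = 4.
C(8,4) = 70.
Coefficient = C(8,4) = 70.

70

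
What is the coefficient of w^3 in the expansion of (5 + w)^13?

2792968750

The general term is C(13,j)·(5)^j·(w)^(13-j); the w^3 term has j = 10.
C(13,10) = 286.
Coefficient = C(13,10) · 5^10 = 286 · 9765625 = 2792968750.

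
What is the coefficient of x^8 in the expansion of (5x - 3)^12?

The general term is C(12,j)·(5x)^j·(-3)^(12-j); the x^8 term has j = 8.
C(12,8) = 495.
Coefficient = C(12,8) · 5^8 · (-3)^4 = 495 · 390625 · 81 = 15662109375.

15662109375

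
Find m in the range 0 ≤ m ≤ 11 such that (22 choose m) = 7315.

4

C(22,m) increases on 0 ≤ m ≤ 11. C(22,3) = 1540 and C(22,4) = 7315, so m = 4.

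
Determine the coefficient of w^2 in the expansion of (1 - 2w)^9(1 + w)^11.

1

Coefficient of w^2 = Σ_{j} C(9,j)·(-2)^j·C(11,2-j)·1^(2-j) for j from 0 to 2.
= 55 + (-198) + 144 = 1.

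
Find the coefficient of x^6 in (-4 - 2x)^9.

-344064

The general term is C(9,j)·(-4)^j·(-2x)^(9-j); the x^6 term has j = 3.
C(9,3) = 84.
Coefficient = C(9,3) · (-4)^3 · (-2)^6 = 84 · (-64) · 64 = -344064.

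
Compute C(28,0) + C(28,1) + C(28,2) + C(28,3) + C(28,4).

24158

1 + 28 + 378 + 3276 + 20475 = 24158.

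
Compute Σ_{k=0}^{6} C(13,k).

1 + 13 + 78 + 286 + 715 + 1287 + 1716 = 4096.

4096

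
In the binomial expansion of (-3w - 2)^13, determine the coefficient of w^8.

The general term is C(13,j)·(-3w)^j·(-2)^(13-j); the w^8 term has j = 8.
C(13,8) = 1287.
Coefficient = C(13,8) · (-3)^8 · (-2)^5 = 1287 · 6561 · (-32) = -270208224.

-270208224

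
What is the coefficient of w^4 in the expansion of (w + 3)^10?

153090

The general term is C(10,j)·(w)^j·(3)^(10-j); the w^4 term has j = 4.
C(10,4) = 210.
Coefficient = C(10,4) · 3^6 = 210 · 729 = 153090.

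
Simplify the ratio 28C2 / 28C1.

C(n,k+1)/C(n,k) = (n−k)/(k+1) = (28−1)/(1+1) = 27/2.

27/2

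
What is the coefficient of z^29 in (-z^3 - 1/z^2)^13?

-78

General term: C(13,j)·(-z^3)^j·(-1/z^2)^(13-j), with z-exponent 3j − 2(13−j) = 5j − 26.
Set 5j − 26 = 29: j = 11.
C(13,11) = 78; (-1)^11 = -1; (-1)^2 = 1.
Coefficient = 78 · (-1) · 1 = -78.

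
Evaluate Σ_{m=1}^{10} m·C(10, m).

5120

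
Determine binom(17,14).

C(17,14) = C(17,3) by symmetry.
C(17,3) = (17·16·15) / 3! = 4080 / 6 = 680.

680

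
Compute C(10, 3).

120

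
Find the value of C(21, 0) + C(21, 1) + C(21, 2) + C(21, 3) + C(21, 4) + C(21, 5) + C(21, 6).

1 + 21 + 210 + 1330 + 5985 + 20349 + 54264 = 82160.

82160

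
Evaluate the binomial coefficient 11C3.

165

C(11,3) = (11·10·9) / 3! = 990 / 6 = 165.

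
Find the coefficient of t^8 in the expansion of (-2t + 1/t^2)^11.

General term: C(11,j)·(-2t)^j·(1/t^2)^(11-j), with t-exponent 1j − 2(11−j) = 3j − 22.
Set 3j − 22 = 8: j = 10.
C(11,10) = 11; (-2)^10 = 1024; 1^1 = 1.
Coefficient = 11 · 1024 · 1 = 11264.

11264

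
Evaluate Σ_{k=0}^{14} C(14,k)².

By Vandermonde's identity, Σ C(14,k)² = C(28,14) = 40116600.

40116600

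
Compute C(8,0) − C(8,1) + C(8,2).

The partial alternating sum Σ_{k=0}^{2} (−1)^k C(8,k) = (−1)^2 C(7,2) = 21.

21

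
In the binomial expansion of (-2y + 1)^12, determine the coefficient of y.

-24

The general term is C(12,j)·(-2y)^j·(1)^(12-j); the y^1 term has j = 1.
C(12,1) = 12.
Coefficient = C(12,1) · (-2)^1 = 12 · (-2) = -24.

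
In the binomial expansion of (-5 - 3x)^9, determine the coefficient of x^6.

The general term is C(9,j)·(-5)^j·(-3x)^(9-j); the x^6 term has j = 3.
C(9,3) = 84.
Coefficient = C(9,3) · (-5)^3 · (-3)^6 = 84 · (-125) · 729 = -7654500.

-7654500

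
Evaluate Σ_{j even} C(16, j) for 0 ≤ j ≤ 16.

32768

Even-j terms of row 16 sum to 2^15 = 32768.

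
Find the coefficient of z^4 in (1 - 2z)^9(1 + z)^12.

Coefficient of z^4 = Σ_{j} C(9,j)·(-2)^j·C(12,4-j)·1^(4-j) for j from 0 to 4.
= 495 + (-3960) + 9504 + (-8064) + 2016 = -9.

-9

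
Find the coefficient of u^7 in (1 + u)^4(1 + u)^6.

Coefficient of u^7 = Σ_{j} C(4,j)·C(6,7-j) for j from 1 to 4.
= 4 + 36 + 60 + 20 = 120.

120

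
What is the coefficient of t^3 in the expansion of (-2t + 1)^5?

-80

The general term is C(5,j)·(-2t)^j·(1)^(5-j); the t^3 term has j = 3.
C(5,3) = 10.
Coefficient = C(5,3) · (-2)^3 = 10 · (-8) = -80.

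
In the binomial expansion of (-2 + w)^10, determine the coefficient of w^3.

-15360

The general term is C(10,j)·(-2)^j·(w)^(10-j); the w^3 term has j = 7.
C(10,7) = 120.
Coefficient = C(10,7) · (-2)^7 = 120 · (-128) = -15360.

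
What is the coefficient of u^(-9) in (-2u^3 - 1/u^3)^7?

-84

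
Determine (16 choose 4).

1820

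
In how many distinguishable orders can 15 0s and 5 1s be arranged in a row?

Choose positions for the 0s: C(20,15) = 15504.

15504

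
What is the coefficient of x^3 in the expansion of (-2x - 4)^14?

The general term is C(14,j)·(-2x)^j·(-4)^(14-j); the x^3 term has j = 3.
C(14,3) = 364.
Coefficient = C(14,3) · (-2)^3 · (-4)^11 = 364 · (-8) · (-4194304) = 12213813248.

12213813248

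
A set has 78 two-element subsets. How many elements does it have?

n(n−1)/2 = 78 ⇒ n(n−1) = 156. Since 13·12 = 156, n = 13.

13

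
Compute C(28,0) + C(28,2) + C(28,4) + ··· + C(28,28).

134217728

Even-i terms of row 28 sum to 2^27 = 134217728.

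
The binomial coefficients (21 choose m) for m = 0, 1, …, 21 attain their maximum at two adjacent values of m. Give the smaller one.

10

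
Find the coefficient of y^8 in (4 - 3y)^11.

The general term is C(11,j)·(4)^j·(-3y)^(11-j); the y^8 term has j = 3.
C(11,3) = 165.
Coefficient = C(11,3) · 4^3 · (-3)^8 = 165 · 64 · 6561 = 69284160.

69284160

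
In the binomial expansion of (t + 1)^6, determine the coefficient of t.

6

The general term is C(6,j)·(t)^j·(1)^(6-j); the t^1 term has j = 1.
C(6,1) = 6.
Coefficient = C(6,1) = 6.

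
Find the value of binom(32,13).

347373600

C(32,13) = (32·31·30·29·28·27·26·25·24·23·22·21·20) / 13! = 2163102632570880000 / 6227020800 = 347373600.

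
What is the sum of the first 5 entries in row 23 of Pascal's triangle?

10903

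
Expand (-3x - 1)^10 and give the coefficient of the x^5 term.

61236

The general term is C(10,j)·(-3x)^j·(-1)^(10-j); the x^5 term has j = 5.
C(10,5) = 252.
Coefficient = C(10,5) · (-3)^5 · (-1)^5 = 252 · (-243) · (-1) = 61236.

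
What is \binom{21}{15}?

54264

C(21,15) = C(21,6) by symmetry.
C(21,6) = (21·20·19·18·17·16) / 6! = 39070080 / 720 = 54264.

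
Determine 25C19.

C(25,19) = C(25,6) by symmetry.
C(25,6) = (25·24·23·22·21·20) / 6! = 127512000 / 720 = 177100.

177100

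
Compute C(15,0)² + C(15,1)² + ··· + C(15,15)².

155117520

By Vandermonde's identity, Σ C(15,j)² = C(30,15) = 155117520.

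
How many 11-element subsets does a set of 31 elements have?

84672315

C(31,11) = (31·30·29·28·27·26·25·24·23·22·21) / 11! = 3379847863392000 / 39916800 = 84672315.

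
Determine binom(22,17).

C(22,17) = C(22,5) by symmetry.
C(22,5) = (22·21·20·19·18) / 5! = 3160080 / 120 = 26334.

26334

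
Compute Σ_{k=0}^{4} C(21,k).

7547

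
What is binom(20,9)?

C(20,9) = (20·19·18·17·16·15·14·13·12) / 9! = 60949324800 / 362880 = 167960.

167960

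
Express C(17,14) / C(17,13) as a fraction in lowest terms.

2/7

C(n,k+1)/C(n,k) = (n−k)/(k+1) = (17−13)/(13+1) = 4/14 = 2/7.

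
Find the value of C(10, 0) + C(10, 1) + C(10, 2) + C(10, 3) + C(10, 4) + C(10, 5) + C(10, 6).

848

1 + 10 + 45 + 120 + 210 + 252 + 210 = 848.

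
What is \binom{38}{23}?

15471286560

C(38,23) = C(38,15) by symmetry.
C(38,15) = (38·37·36·35·34·33·32·31·30·29·28·27·26·25·24) / 15! = 20231404874494894080000 / 1307674368000 = 15471286560.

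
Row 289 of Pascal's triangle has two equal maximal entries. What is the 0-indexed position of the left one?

144

For odd n = 289, C(289,j) peaks at j = (n−1)/2 and (n+1)/2; the lower is 144.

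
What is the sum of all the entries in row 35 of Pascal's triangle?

34359738368

The entries of row 35 sum to 2^35 = 34359738368.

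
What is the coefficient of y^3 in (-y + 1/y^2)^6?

-6

General term: C(6,j)·(-y)^j·(1/y^2)^(6-j), with y-exponent 1j − 2(6−j) = 3j − 12.
Set 3j − 12 = 3: j = 5.
C(6,5) = 6; (-1)^5 = -1; 1^1 = 1.
Coefficient = 6 · (-1) · 1 = -6.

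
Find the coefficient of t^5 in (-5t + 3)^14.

-123141768750

The general term is C(14,j)·(-5t)^j·(3)^(14-j); the t^5 term has j = 5.
C(14,5) = 2002.
Coefficient = C(14,5) · (-5)^5 · 3^9 = 2002 · (-3125) · 19683 = -123141768750.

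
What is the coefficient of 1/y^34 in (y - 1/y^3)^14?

91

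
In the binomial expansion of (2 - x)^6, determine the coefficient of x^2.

The general term is C(6,j)·(2)^j·(-x)^(6-j); the x^2 term has j = 4.
C(6,4) = 15.
Coefficient = C(6,4) · 2^4 = 15 · 16 = 240.

240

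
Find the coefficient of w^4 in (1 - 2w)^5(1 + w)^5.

-15

Coefficient of w^4 = Σ_{j} C(5,j)·(-2)^j·C(5,4-j)·1^(4-j) for j from 0 to 4.
= 5 + (-100) + 400 + (-400) + 80 = -15.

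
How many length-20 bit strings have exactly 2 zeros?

190

Choose the 2 positions: C(20,2) = 190.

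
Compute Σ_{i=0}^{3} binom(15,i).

576

1 + 15 + 105 + 455 = 576.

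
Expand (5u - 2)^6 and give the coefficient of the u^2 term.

6000

The general term is C(6,j)·(5u)^j·(-2)^(6-j); the u^2 term has j = 2.
C(6,2) = 15.
Coefficient = C(6,2) · 5^2 · (-2)^4 = 15 · 25 · 16 = 6000.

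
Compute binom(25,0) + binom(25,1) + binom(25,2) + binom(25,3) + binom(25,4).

1 + 25 + 300 + 2300 + 12650 = 15276.

15276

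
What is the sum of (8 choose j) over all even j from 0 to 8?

Even-j terms of row 8 sum to 2^7 = 128.

128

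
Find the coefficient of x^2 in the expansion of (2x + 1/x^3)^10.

General term: C(10,j)·(2x)^j·(1/x^3)^(10-j), with x-exponent 1j − 3(10−j) = 4j − 30.
Set 4j − 30 = 2: j = 8.
C(10,8) = 45; 2^8 = 256; 1^2 = 1.
Coefficient = 45 · 256 · 1 = 11520.

11520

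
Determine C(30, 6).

593775

C(30,6) = (30·29·28·27·26·25) / 6! = 427518000 / 720 = 593775.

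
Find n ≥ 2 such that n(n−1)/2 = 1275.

n(n−1)/2 = 1275 ⇒ n(n−1) = 2550. Since 51·50 = 2550, n = 51.

51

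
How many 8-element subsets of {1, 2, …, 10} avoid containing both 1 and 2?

17

All 8-subsets: C(10,8) = 45. Those containing both fixed elements: C(8,6) = 28.
45 − 28 = 17.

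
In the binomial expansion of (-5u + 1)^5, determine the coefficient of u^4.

The general term is C(5,j)·(-5u)^j·(1)^(5-j); the u^4 term has j = 4.
C(5,4) = 5.
Coefficient = C(5,4) · (-5)^4 = 5 · 625 = 3125.

3125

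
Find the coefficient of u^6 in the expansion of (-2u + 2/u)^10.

General term: C(10,j)·(-2u)^j·(2/u)^(10-j), with u-exponent 1j − 1(10−j) = 2j − 10.
Set 2j − 10 = 6: j = 8.
C(10,8) = 45; (-2)^8 = 256; 2^2 = 4.
Coefficient = 45 · 256 · 4 = 46080.

46080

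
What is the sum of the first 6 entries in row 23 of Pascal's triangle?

44552

1 + 23 + 253 + 1771 + 8855 + 33649 = 44552.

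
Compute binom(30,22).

5852925

C(30,22) = C(30,8) by symmetry.
C(30,8) = (30·29·28·27·26·25·24·23) / 8! = 235989936000 / 40320 = 5852925.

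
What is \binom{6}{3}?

20

C(6,3) = (6·5·4) / 3! = 120 / 6 = 20.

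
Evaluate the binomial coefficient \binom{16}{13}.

560

C(16,13) = C(16,3) by symmetry.
C(16,3) = (16·15·14) / 3! = 3360 / 6 = 560.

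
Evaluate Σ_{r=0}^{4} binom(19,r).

5036

1 + 19 + 171 + 969 + 3876 = 5036.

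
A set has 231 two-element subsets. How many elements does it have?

n(n−1)/2 = 231 ⇒ n(n−1) = 462. Since 22·21 = 462, n = 22.

22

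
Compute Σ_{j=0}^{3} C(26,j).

1 + 26 + 325 + 2600 = 2952.

2952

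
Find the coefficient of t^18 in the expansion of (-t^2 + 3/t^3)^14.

819

General term: C(14,j)·(-t^2)^j·(3/t^3)^(14-j), with t-exponent 2j − 3(14−j) = 5j − 42.
Set 5j − 42 = 18: j = 12.
C(14,12) = 91; (-1)^12 = 1; 3^2 = 9.
Coefficient = 91 · 1 · 9 = 819.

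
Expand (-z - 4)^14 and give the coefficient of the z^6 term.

The general term is C(14,j)·(-z)^j·(-4)^(14-j); the z^6 term has j = 6.
C(14,6) = 3003.
Coefficient = C(14,6) · (-4)^8 = 3003 · 65536 = 196804608.

196804608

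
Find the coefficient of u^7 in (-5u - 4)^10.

The general term is C(10,j)·(-5u)^j·(-4)^(10-j); the u^7 term has j = 7.
C(10,7) = 120.
Coefficient = C(10,7) · (-5)^7 · (-4)^3 = 120 · (-78125) · (-64) = 600000000.

600000000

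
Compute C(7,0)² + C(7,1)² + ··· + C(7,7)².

By Vandermonde's identity, Σ C(7,j)² = C(14,7) = 3432.

3432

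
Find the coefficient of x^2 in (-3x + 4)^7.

The general term is C(7,j)·(-3x)^j·(4)^(7-j); the x^2 term has j = 2.
C(7,2) = 21.
Coefficient = C(7,2) · (-3)^2 · 4^5 = 21 · 9 · 1024 = 193536.

193536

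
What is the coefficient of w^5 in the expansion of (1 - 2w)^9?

The general term is C(9,j)·(1)^j·(-2w)^(9-j); the w^5 term has j = 4.
C(9,4) = 126.
Coefficient = C(9,4) · (-2)^5 = 126 · (-32) = -4032.

-4032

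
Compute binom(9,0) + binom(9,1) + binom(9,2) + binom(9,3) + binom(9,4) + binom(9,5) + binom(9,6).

1 + 9 + 36 + 84 + 126 + 126 + 84 = 466.

466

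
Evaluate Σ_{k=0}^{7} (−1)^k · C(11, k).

-120

The partial alternating sum Σ_{k=0}^{7} (−1)^k C(11,k) = (−1)^7 C(10,7) = -120.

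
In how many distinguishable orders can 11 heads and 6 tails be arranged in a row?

12376

Choose positions for the heads: C(17,11) = 12376.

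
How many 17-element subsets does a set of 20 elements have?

C(20,17) = C(20,3) by symmetry.
C(20,3) = (20·19·18) / 3! = 6840 / 6 = 1140.

1140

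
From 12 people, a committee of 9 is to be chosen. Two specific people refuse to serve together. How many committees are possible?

All 9-subsets: C(12,9) = 220. Those containing both fixed elements: C(10,7) = 120.
220 − 120 = 100.

100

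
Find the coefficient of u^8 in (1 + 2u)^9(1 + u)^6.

225648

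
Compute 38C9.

C(38,9) = (38·37·36·35·34·33·32·31·30) / 9! = 59153663923200 / 362880 = 163011640.

163011640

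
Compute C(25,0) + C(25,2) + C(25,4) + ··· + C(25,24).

16777216

Half of (1+1)^25 + (1−1)^25 gives the even-index sum: 2^24 = 16777216.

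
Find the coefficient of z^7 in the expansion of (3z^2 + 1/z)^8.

13608

General term: C(8,j)·(3z^2)^j·(1/z)^(8-j), with z-exponent 2j − 1(8−j) = 3j − 8.
Set 3j − 8 = 7: j = 5.
C(8,5) = 56; 3^5 = 243; 1^3 = 1.
Coefficient = 56 · 243 · 1 = 13608.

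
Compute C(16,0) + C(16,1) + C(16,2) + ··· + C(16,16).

Setting x = 1 in (1+x)^16 gives Σ C(16,i) = 2^16 = 65536.

65536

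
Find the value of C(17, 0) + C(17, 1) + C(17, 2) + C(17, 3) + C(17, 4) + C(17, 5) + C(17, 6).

21778

1 + 17 + 136 + 680 + 2380 + 6188 + 12376 = 21778.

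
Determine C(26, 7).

657800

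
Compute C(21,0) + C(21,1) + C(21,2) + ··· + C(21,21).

The entries of row 21 sum to 2^21 = 2097152.

2097152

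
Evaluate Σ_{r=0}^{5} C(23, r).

44552

1 + 23 + 253 + 1771 + 8855 + 33649 = 44552.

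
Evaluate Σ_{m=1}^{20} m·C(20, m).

10485760

Differentiating (1+x)^20 and setting x=1: Σ m·C(20,m) = 20·2^19 = 10485760.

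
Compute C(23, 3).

1771

C(23,3) = (23·22·21) / 3! = 10626 / 6 = 1771.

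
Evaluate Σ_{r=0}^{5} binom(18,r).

1 + 18 + 153 + 816 + 3060 + 8568 = 12616.

12616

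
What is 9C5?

126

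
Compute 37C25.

C(37,25) = C(37,12) by symmetry.
C(37,12) = (37·36·35·34·33·32·31·30·29·28·27·26) / 12! = 887342319056793600 / 479001600 = 1852482996.

1852482996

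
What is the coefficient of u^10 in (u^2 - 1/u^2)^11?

-165

General term: C(11,j)·(u^2)^j·(-1/u^2)^(11-j), with u-exponent 2j − 2(11−j) = 4j − 22.
Set 4j − 22 = 10: j = 8.
C(11,8) = 165; 1^8 = 1; (-1)^3 = -1.
Coefficient = 165 · 1 · (-1) = -165.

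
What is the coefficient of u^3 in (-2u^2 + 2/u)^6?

-1280

General term: C(6,j)·(-2u^2)^j·(2/u)^(6-j), with u-exponent 2j − 1(6−j) = 3j − 6.
Set 3j − 6 = 3: j = 3.
C(6,3) = 20; (-2)^3 = -8; 2^3 = 8.
Coefficient = 20 · (-8) · 8 = -1280.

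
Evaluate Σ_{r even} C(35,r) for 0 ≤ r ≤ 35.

17179869184

Even-r terms of row 35 sum to 2^34 = 17179869184.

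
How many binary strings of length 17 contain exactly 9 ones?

24310

Choose the 9 positions: C(17,9) = 24310.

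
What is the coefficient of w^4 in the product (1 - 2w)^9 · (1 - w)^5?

Coefficient of w^4 = Σ_{j} C(9,j)·(-2)^j·C(5,4-j)·(-1)^(4-j) for j from 0 to 4.
= 5 + 180 + 1440 + 3360 + 2016 = 7001.

7001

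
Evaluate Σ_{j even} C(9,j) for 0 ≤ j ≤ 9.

Half of (1+1)^9 + (1−1)^9 gives the even-index sum: 2^8 = 256.

256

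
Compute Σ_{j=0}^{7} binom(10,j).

968

1 + 10 + 45 + 120 + 210 + 252 + 210 + 120 = 968.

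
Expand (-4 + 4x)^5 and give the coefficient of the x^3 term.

The general term is C(5,j)·(-4)^j·(4x)^(5-j); the x^3 term has j = 2.
C(5,2) = 10.
Coefficient = C(5,2) · (-4)^2 · 4^3 = 10 · 16 · 64 = 10240.

10240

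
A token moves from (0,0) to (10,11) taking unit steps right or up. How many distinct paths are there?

352716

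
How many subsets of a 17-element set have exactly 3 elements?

Choose the 3 positions: C(17,3) = 680.

680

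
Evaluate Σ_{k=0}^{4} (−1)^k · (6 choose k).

The partial alternating sum Σ_{k=0}^{4} (−1)^k C(6,k) = (−1)^4 C(5,4) = 5.

5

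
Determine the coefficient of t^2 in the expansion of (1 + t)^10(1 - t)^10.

Coefficient of t^2 = Σ_{j} C(10,j)·1^j·C(10,2-j)·(-1)^(2-j) for j from 0 to 2.
= 45 + (-100) + 45 = -10.

-10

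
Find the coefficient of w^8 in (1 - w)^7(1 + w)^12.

-210

Coefficient of w^8 = Σ_{j} C(7,j)·(-1)^j·C(12,8-j)·1^(8-j) for j from 0 to 7.
= 495 + (-5544) + 19404 + (-27720) + 17325 + (-4620) + 462 + (-12) = -210.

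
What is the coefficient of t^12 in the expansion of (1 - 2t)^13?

53248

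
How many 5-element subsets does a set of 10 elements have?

252

C(10,5) = (10·9·8·7·6) / 5! = 30240 / 120 = 252.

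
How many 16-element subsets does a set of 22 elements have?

74613

C(22,16) = C(22,6) by symmetry.
C(22,6) = (22·21·20·19·18·17) / 6! = 53721360 / 720 = 74613.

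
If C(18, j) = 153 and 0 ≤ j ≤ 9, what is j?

2

C(18,j) increases on 0 ≤ j ≤ 9. C(18,1) = 18 and C(18,2) = 153, so j = 2.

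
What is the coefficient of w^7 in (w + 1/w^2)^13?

78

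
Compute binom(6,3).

20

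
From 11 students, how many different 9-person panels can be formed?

55

This is C(11,9) = 55.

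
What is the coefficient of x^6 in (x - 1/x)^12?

-220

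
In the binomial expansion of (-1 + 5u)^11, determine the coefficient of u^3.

The general term is C(11,j)·(-1)^j·(5u)^(11-j); the u^3 term has j = 8.
C(11,8) = 165.
Coefficient = C(11,8) · 5^3 = 165 · 125 = 20625.

20625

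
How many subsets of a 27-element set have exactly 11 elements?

13037895

Choose the 11 positions: C(27,11) = 13037895.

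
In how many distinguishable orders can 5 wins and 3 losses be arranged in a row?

Choose positions for the wins: C(8,5) = 56.

56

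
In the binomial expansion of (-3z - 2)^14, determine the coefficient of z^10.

The general term is C(14,j)·(-3z)^j·(-2)^(14-j); the z^10 term has j = 10.
C(14,10) = 1001.
Coefficient = C(14,10) · (-3)^10 · (-2)^4 = 1001 · 59049 · 16 = 945728784.

945728784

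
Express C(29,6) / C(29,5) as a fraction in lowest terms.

4

C(n,k+1)/C(n,k) = (n−k)/(k+1) = (29−5)/(5+1) = 24/6 = 4.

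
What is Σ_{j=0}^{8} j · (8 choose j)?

1024

Differentiating (1+x)^8 and setting x=1: Σ j·C(8,j) = 8·2^7 = 1024.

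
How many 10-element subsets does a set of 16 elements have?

8008

C(16,10) = C(16,6) by symmetry.
C(16,6) = (16·15·14·13·12·11) / 6! = 5765760 / 720 = 8008.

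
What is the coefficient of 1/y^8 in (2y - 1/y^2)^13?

General term: C(13,j)·(2y)^j·(-1/y^2)^(13-j), with y-exponent 1j − 2(13−j) = 3j − 26.
Set 3j − 26 = -8: j = 6.
C(13,6) = 1716; 2^6 = 64; (-1)^7 = -1.
Coefficient = 1716 · 64 · (-1) = -109824.

-109824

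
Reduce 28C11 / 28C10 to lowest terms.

18/11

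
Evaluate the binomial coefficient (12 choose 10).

66

C(12,10) = C(12,2) by symmetry.
C(12,2) = (12·11) / 2! = 132 / 2 = 66.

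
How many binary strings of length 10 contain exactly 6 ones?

210

Choose the 6 positions: C(10,6) = 210.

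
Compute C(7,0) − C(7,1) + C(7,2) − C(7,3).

-20

The partial alternating sum Σ_{k=0}^{3} (−1)^k C(7,k) = (−1)^3 C(6,3) = -20.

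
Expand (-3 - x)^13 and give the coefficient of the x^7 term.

The general term is C(13,j)·(-3)^j·(-x)^(13-j); the x^7 term has j = 6.
C(13,6) = 1716.
Coefficient = C(13,6) · (-3)^6 · (-1)^7 = 1716 · 729 · (-1) = -1250964.

-1250964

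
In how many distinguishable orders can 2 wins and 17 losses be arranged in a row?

Choose positions for the wins: C(19,2) = 171.

171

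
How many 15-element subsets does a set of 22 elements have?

170544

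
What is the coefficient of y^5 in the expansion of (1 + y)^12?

The general term is C(12,j)·(1)^j·(y)^(12-j); the y^5 term has j = 7.
C(12,7) = 792.
Coefficient = C(12,7) = 792.

792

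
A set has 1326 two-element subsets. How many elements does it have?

n(n−1)/2 = 1326 ⇒ n(n−1) = 2652. Since 52·51 = 2652, n = 52.

52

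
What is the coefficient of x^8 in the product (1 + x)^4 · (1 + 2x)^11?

453024

Coefficient of x^8 = Σ_{j} C(4,j)·1^j·C(11,8-j)·2^(8-j) for j from 0 to 4.
= 42240 + 168960 + 177408 + 59136 + 5280 = 453024.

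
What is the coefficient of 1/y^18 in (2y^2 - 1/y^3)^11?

1320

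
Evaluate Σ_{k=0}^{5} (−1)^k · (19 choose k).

-8568

The partial alternating sum Σ_{k=0}^{5} (−1)^k C(19,k) = (−1)^5 C(18,5) = -8568.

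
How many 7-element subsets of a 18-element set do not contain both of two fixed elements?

27456

All 7-subsets: C(18,7) = 31824. Those containing both fixed elements: C(16,5) = 4368.
31824 − 4368 = 27456.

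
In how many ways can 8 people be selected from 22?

319770

This is C(22,8) = 319770.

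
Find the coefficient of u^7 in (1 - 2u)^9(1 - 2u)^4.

-219648

(1 - 2u)^9(1 - 2u)^4 = (1 - 2u)^13, so the coefficient of u^7 is C(13,7)·(-2)^7 = 1716·-128 = -219648.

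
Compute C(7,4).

35

C(7,4) = C(7,3) by symmetry.
C(7,3) = (7·6·5) / 3! = 210 / 6 = 35.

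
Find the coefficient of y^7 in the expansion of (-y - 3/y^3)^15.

General term: C(15,j)·(-y)^j·(-3/y^3)^(15-j), with y-exponent 1j − 3(15−j) = 4j − 45.
Set 4j − 45 = 7: j = 13.
C(15,13) = 105; (-1)^13 = -1; (-3)^2 = 9.
Coefficient = 105 · (-1) · 9 = -945.

-945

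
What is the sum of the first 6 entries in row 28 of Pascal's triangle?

1 + 28 + 378 + 3276 + 20475 + 98280 = 122438.

122438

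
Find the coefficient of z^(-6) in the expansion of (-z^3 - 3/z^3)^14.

General term: C(14,j)·(-z^3)^j·(-3/z^3)^(14-j), with z-exponent 3j − 3(14−j) = 6j − 42.
Set 6j − 42 = -6: j = 6.
C(14,6) = 3003; (-1)^6 = 1; (-3)^8 = 6561.
Coefficient = 3003 · 1 · 6561 = 19702683.

19702683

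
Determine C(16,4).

1820

C(16,4) = (16·15·14·13) / 4! = 43680 / 24 = 1820.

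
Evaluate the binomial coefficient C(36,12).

1251677700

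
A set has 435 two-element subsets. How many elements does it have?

30

n(n−1)/2 = 435 ⇒ n(n−1) = 870. Since 30·29 = 870, n = 30.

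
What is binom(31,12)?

C(31,12) = (31·30·29·28·27·26·25·24·23·22·21·20) / 12! = 67596957267840000 / 479001600 = 141120525.

141120525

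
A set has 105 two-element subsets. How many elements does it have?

15

n(n−1)/2 = 105 ⇒ n(n−1) = 210. Since 15·14 = 210, n = 15.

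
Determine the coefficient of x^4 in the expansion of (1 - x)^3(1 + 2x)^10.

Coefficient of x^4 = Σ_{j} C(3,j)·(-1)^j·C(10,4-j)·2^(4-j) for j from 0 to 3.
= 3360 + (-2880) + 540 + (-20) = 1000.

1000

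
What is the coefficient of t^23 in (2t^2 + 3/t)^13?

General term: C(13,j)·(2t^2)^j·(3/t)^(13-j), with t-exponent 2j − 1(13−j) = 3j − 13.
Set 3j − 13 = 23: j = 12.
C(13,12) = 13; 2^12 = 4096; 3^1 = 3.
Coefficient = 13 · 4096 · 3 = 159744.

159744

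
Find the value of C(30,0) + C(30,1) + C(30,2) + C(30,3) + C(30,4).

1 + 30 + 435 + 4060 + 27405 = 31931.

31931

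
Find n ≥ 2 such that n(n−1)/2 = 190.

20

n(n−1)/2 = 190 ⇒ n(n−1) = 380. Since 20·19 = 380, n = 20.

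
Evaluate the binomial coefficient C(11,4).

C(11,4) = (11·10·9·8) / 4! = 7920 / 24 = 330.

330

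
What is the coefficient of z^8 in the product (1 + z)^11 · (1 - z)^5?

Coefficient of z^8 = Σ_{j} C(11,j)·1^j·C(5,8-j)·(-1)^(8-j) for j from 3 to 8.
= (-165) + 1650 + (-4620) + 4620 + (-1650) + 165 = 0.

0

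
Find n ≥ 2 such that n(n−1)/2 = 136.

n(n−1)/2 = 136 ⇒ n(n−1) = 272. Since 17·16 = 272, n = 17.

17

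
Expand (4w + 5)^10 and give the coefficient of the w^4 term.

The general term is C(10,j)·(4w)^j·(5)^(10-j); the w^4 term has j = 4.
C(10,4) = 210.
Coefficient = C(10,4) · 4^4 · 5^6 = 210 · 256 · 15625 = 840000000.

840000000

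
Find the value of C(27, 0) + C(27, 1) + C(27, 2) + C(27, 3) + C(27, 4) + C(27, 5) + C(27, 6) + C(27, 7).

1285624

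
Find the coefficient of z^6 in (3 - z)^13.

3752892

The general term is C(13,j)·(3)^j·(-z)^(13-j); the z^6 term has j = 7.
C(13,7) = 1716.
Coefficient = C(13,7) · 3^7 = 1716 · 2187 = 3752892.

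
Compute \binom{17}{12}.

6188

C(17,12) = C(17,5) by symmetry.
C(17,5) = (17·16·15·14·13) / 5! = 742560 / 120 = 6188.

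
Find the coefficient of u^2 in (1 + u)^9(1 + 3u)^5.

261

Coefficient of u^2 = Σ_{j} C(9,j)·1^j·C(5,2-j)·3^(2-j) for j from 0 to 2.
= 90 + 135 + 36 = 261.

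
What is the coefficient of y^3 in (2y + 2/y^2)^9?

General term: C(9,j)·(2y)^j·(2/y^2)^(9-j), with y-exponent 1j − 2(9−j) = 3j − 18.
Set 3j − 18 = 3: j = 7.
C(9,7) = 36; 2^7 = 128; 2^2 = 4.
Coefficient = 36 · 128 · 4 = 18432.

18432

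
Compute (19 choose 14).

11628

C(19,14) = C(19,5) by symmetry.
C(19,5) = (19·18·17·16·15) / 5! = 1395360 / 120 = 11628.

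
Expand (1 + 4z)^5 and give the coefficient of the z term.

The general term is C(5,j)·(1)^j·(4z)^(5-j); the z^1 term has j = 4.
C(5,4) = 5.
Coefficient = C(5,4) · 4^1 = 5 · 4 = 20.

20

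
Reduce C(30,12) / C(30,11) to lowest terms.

C(n,k+1)/C(n,k) = (n−k)/(k+1) = (30−11)/(11+1) = 19/12.

19/12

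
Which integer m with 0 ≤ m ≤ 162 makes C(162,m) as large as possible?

C(162,m) is maximized at m = 162/2 = 81.

81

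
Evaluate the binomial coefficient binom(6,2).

15

C(6,2) = (6·5) / 2! = 30 / 2 = 15.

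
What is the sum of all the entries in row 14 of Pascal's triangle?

16384

The entries of row 14 sum to 2^14 = 16384.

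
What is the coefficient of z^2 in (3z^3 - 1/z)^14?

General term: C(14,j)·(3z^3)^j·(-1/z)^(14-j), with z-exponent 3j − 1(14−j) = 4j − 14.
Set 4j − 14 = 2: j = 4.
C(14,4) = 1001; 3^4 = 81; (-1)^10 = 1.
Coefficient = 1001 · 81 · 1 = 81081.

81081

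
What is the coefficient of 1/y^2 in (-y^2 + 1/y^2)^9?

General term: C(9,j)·(-y^2)^j·(1/y^2)^(9-j), with y-exponent 2j − 2(9−j) = 4j − 18.
Set 4j − 18 = -2: j = 4.
C(9,4) = 126; (-1)^4 = 1; 1^5 = 1.
Coefficient = 126 · 1 · 1 = 126.

126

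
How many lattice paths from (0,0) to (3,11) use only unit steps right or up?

364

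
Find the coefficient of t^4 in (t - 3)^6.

The general term is C(6,j)·(t)^j·(-3)^(6-j); the t^4 term has j = 4.
C(6,4) = 15.
Coefficient = C(6,4) · (-3)^2 = 15 · 9 = 135.

135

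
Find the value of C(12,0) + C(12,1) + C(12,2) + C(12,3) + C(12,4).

1 + 12 + 66 + 220 + 495 = 794.

794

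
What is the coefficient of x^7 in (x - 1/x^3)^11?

General term: C(11,j)·(x)^j·(-1/x^3)^(11-j), with x-exponent 1j − 3(11−j) = 4j − 33.
Set 4j − 33 = 7: j = 10.
C(11,10) = 11; 1^10 = 1; (-1)^1 = -1.
Coefficient = 11 · 1 · (-1) = -11.

-11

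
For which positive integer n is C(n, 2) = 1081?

n(n−1)/2 = 1081 ⇒ n(n−1) = 2162. Since 47·46 = 2162, n = 47.

47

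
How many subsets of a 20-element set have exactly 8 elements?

125970

Choose the 8 positions: C(20,8) = 125970.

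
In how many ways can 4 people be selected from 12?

495

This is C(12,4) = 495.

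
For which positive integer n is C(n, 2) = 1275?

n(n−1)/2 = 1275 ⇒ n(n−1) = 2550. Since 51·50 = 2550, n = 51.

51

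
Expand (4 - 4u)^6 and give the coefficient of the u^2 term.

61440

The general term is C(6,j)·(4)^j·(-4u)^(6-j); the u^2 term has j = 4.
C(6,4) = 15.
Coefficient = C(6,4) · 4^4 · (-4)^2 = 15 · 256 · 16 = 61440.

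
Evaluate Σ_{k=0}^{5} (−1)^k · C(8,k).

-21

The partial alternating sum Σ_{k=0}^{5} (−1)^k C(8,k) = (−1)^5 C(7,5) = -21.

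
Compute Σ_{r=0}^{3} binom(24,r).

2325

1 + 24 + 276 + 2024 = 2325.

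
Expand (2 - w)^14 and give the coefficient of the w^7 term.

-439296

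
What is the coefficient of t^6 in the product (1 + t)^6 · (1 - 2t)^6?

141

Coefficient of t^6 = Σ_{j} C(6,j)·1^j·C(6,6-j)·(-2)^(6-j) for j from 0 to 6.
= 64 + (-1152) + 3600 + (-3200) + 900 + (-72) + 1 = 141.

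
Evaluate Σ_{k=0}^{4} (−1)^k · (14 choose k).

The partial alternating sum Σ_{k=0}^{4} (−1)^k C(14,k) = (−1)^4 C(13,4) = 715.

715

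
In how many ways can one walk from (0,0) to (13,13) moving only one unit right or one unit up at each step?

Each path is a sequence of 26 steps with 13 rights: C(26,13) = 10400600.

10400600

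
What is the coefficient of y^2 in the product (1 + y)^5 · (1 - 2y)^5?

0

Coefficient of y^2 = Σ_{j} C(5,j)·1^j·C(5,2-j)·(-2)^(2-j) for j from 0 to 2.
= 40 + (-50) + 10 = 0.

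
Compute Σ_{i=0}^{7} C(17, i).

41226

1 + 17 + 136 + 680 + 2380 + 6188 + 12376 + 19448 = 41226.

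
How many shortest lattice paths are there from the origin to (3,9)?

Each path is a sequence of 12 steps with 3 rights: C(12,3) = 220.

220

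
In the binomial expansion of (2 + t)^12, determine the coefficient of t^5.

101376

The general term is C(12,j)·(2)^j·(t)^(12-j); the t^5 term has j = 7.
C(12,7) = 792.
Coefficient = C(12,7) · 2^7 = 792 · 128 = 101376.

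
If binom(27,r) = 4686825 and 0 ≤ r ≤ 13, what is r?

C(27,r) increases on 0 ≤ r ≤ 13. C(27,8) = 2220075 and C(27,9) = 4686825, so r = 9.

9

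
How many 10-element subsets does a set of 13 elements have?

C(13,10) = C(13,3) by symmetry.
C(13,3) = (13·12·11) / 3! = 1716 / 6 = 286.

286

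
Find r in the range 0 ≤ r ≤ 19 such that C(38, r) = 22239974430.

C(38,r) increases on 0 ≤ r ≤ 19. C(38,15) = 15471286560 and C(38,16) = 22239974430, so r = 16.

16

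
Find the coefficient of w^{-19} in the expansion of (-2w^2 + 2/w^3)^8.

-2048

General term: C(8,j)·(-2w^2)^j·(2/w^3)^(8-j), with w-exponent 2j − 3(8−j) = 5j − 24.
Set 5j − 24 = -19: j = 1.
C(8,1) = 8; (-2)^1 = -2; 2^7 = 128.
Coefficient = 8 · (-2) · 128 = -2048.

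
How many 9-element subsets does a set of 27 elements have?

C(27,9) = (27·26·25·24·23·22·21·20·19) / 9! = 1700755056000 / 362880 = 4686825.

4686825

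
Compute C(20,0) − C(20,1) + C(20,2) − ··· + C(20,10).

The partial alternating sum Σ_{k=0}^{10} (−1)^k C(20,k) = (−1)^10 C(19,10) = 92378.

92378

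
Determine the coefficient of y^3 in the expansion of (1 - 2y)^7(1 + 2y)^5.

Coefficient of y^3 = Σ_{j} C(7,j)·(-2)^j·C(5,3-j)·2^(3-j) for j from 0 to 3.
= 80 + (-560) + 840 + (-280) = 80.

80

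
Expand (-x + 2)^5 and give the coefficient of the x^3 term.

The general term is C(5,j)·(-x)^j·(2)^(5-j); the x^3 term has j = 3.
C(5,3) = 10.
Coefficient = C(5,3) · (-1)^3 · 2^2 = 10 · (-1) · 4 = -40.

-40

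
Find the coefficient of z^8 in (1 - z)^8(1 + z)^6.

-5

Coefficient of z^8 = Σ_{j} C(8,j)·(-1)^j·C(6,8-j)·1^(8-j) for j from 2 to 8.
= 28 + (-336) + 1050 + (-1120) + 420 + (-48) + 1 = -5.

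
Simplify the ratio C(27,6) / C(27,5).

C(n,k+1)/C(n,k) = (n−k)/(k+1) = (27−5)/(5+1) = 22/6 = 11/3.

11/3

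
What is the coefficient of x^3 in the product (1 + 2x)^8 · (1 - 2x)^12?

Coefficient of x^3 = Σ_{j} C(8,j)·2^j·C(12,3-j)·(-2)^(3-j) for j from 0 to 3.
= (-1760) + 4224 + (-2688) + 448 = 224.

224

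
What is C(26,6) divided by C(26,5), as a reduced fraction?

7/2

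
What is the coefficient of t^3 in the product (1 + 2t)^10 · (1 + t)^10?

3780

Coefficient of t^3 = Σ_{j} C(10,j)·2^j·C(10,3-j)·1^(3-j) for j from 0 to 3.
= 120 + 900 + 1800 + 960 = 3780.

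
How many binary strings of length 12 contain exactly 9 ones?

220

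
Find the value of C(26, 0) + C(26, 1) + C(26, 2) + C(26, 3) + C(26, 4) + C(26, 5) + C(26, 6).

313912

1 + 26 + 325 + 2600 + 14950 + 65780 + 230230 = 313912.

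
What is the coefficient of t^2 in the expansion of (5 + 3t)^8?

The general term is C(8,j)·(5)^j·(3t)^(8-j); the t^2 term has j = 6.
C(8,6) = 28.
Coefficient = C(8,6) · 5^6 · 3^2 = 28 · 15625 · 9 = 3937500.

3937500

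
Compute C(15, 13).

105

C(15,13) = C(15,2) by symmetry.
C(15,2) = (15·14) / 2! = 210 / 2 = 105.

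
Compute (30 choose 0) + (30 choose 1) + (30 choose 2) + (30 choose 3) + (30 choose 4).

1 + 30 + 435 + 4060 + 27405 = 31931.

31931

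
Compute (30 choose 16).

145422675

C(30,16) = C(30,14) by symmetry.
C(30,14) = (30·29·28·27·26·25·24·23·22·21·20·19·18·17) / 14! = 12677700308232960000 / 87178291200 = 145422675.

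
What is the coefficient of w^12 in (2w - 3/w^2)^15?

-737280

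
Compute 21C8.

203490

C(21,8) = (21·20·19·18·17·16·15·14) / 8! = 8204716800 / 40320 = 203490.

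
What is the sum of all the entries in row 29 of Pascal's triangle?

The entries of row 29 sum to 2^29 = 536870912.

536870912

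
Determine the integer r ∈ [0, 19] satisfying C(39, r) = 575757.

5

C(39,r) increases on 0 ≤ r ≤ 19. C(39,4) = 82251 and C(39,5) = 575757, so r = 5.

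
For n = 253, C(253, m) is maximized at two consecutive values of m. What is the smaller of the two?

For odd n = 253, C(253,m) peaks at m = (n−1)/2 and (n+1)/2; the smaller is 126.

126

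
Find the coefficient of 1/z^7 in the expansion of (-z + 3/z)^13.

-16888014

General term: C(13,j)·(-z)^j·(3/z)^(13-j), with z-exponent 1j − 1(13−j) = 2j − 13.
Set 2j − 13 = -7: j = 3.
C(13,3) = 286; (-1)^3 = -1; 3^10 = 59049.
Coefficient = 286 · (-1) · 59049 = -16888014.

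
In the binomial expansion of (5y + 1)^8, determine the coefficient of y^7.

The general term is C(8,j)·(5y)^j·(1)^(8-j); the y^7 term has j = 7.
C(8,7) = 8.
Coefficient = C(8,7) · 5^7 = 8 · 78125 = 625000.

625000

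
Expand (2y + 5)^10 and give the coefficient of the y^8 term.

The general term is C(10,j)·(2y)^j·(5)^(10-j); the y^8 term has j = 8.
C(10,8) = 45.
Coefficient = C(10,8) · 2^8 · 5^2 = 45 · 256 · 25 = 288000.

288000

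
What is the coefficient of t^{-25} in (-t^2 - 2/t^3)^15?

-2795520

General term: C(15,j)·(-t^2)^j·(-2/t^3)^(15-j), with t-exponent 2j − 3(15−j) = 5j − 45.
Set 5j − 45 = -25: j = 4.
C(15,4) = 1365; (-1)^4 = 1; (-2)^11 = -2048.
Coefficient = 1365 · 1 · (-2048) = -2795520.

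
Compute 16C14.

C(16,14) = C(16,2) by symmetry.
C(16,2) = (16·15) / 2! = 240 / 2 = 120.

120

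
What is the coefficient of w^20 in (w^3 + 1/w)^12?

General term: C(12,j)·(w^3)^j·(1/w)^(12-j), with w-exponent 3j − 1(12−j) = 4j − 12.
Set 4j − 12 = 20: j = 8.
C(12,8) = 495; 1^8 = 1; 1^4 = 1.
Coefficient = 495 · 1 · 1 = 495.

495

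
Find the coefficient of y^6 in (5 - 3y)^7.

The general term is C(7,j)·(5)^j·(-3y)^(7-j); the y^6 term has j = 1.
C(7,1) = 7.
Coefficient = C(7,1) · 5^1 · (-3)^6 = 7 · 5 · 729 = 25515.

25515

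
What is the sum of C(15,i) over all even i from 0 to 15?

16384

Even-i terms of row 15 sum to 2^14 = 16384.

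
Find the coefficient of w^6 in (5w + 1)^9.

The general term is C(9,j)·(5w)^j·(1)^(9-j); the w^6 term has j = 6.
C(9,6) = 84.
Coefficient = C(9,6) · 5^6 = 84 · 15625 = 1312500.

1312500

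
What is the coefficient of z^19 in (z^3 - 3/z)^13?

-312741

General term: C(13,j)·(z^3)^j·(-3/z)^(13-j), with z-exponent 3j − 1(13−j) = 4j − 13.
Set 4j − 13 = 19: j = 8.
C(13,8) = 1287; 1^8 = 1; (-3)^5 = -243.
Coefficient = 1287 · 1 · (-243) = -312741.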